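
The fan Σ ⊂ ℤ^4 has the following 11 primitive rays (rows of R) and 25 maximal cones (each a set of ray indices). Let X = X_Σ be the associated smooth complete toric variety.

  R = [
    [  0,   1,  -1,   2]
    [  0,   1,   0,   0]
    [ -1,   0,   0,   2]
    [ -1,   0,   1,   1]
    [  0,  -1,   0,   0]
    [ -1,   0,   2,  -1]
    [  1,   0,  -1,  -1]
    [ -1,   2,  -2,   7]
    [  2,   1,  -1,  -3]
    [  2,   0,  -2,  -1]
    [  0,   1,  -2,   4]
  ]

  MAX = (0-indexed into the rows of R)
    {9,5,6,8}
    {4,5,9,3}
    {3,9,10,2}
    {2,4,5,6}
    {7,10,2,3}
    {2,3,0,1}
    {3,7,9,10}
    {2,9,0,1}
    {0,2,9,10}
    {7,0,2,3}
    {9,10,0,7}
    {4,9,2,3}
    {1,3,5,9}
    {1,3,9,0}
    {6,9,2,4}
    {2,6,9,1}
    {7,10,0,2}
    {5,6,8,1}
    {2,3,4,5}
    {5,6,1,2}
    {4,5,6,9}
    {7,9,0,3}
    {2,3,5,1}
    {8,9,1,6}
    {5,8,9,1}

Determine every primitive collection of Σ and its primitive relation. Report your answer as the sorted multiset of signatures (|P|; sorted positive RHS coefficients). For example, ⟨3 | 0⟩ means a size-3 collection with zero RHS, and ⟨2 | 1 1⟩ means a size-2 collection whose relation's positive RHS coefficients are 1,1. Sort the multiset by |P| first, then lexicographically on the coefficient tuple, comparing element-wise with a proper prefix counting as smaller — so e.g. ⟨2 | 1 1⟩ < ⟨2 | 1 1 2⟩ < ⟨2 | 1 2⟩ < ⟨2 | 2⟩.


25 minimal non-faces of Δ(Σ) (on 11 rays):

  P={1,4}:  v_{1} + v_{4} = 0 — sig = ⟨2 | 0⟩
  P={3,6}:  v_{3} + v_{6} = 0 — sig = ⟨2 | 0⟩
  P={0,5}:  v_{0} + v_{5} = v_{1} + v_{3} — sig = ⟨2 | 1 1⟩
  P={2,8}:  v_{2} + v_{8} = v_{1} + v_{6} — sig = ⟨2 | 1 1⟩
  P={5,10}:  v_{5} + v_{10} = v_{0} + v_{3} — sig = ⟨2 | 1 1⟩
  P={6,7}:  v_{6} + v_{7} = v_{0} + v_{10} — sig = ⟨2 | 1 1⟩
  P={0,4}:  v_{0} + v_{4} = v_{2} + v_{3} + v_{9} — sig = ⟨2 | 1 1 1⟩
  P={0,6}:  v_{0} + v_{6} = v_{1} + v_{2} + v_{9} — sig = ⟨2 | 1 1 1⟩
  P={3,8}:  v_{3} + v_{8} = v_{1} + v_{5} + v_{9} — sig = ⟨2 | 1 1 1⟩
  P={4,8}:  v_{4} + v_{8} = v_{5} + v_{6} + v_{9} — sig = ⟨2 | 1 1 1⟩
  P={6,10}:  v_{6} + v_{10} = v_{0} + v_{2} + v_{9} — sig = ⟨2 | 1 1 1⟩
  P={8,10}:  v_{8} + v_{10} = v_{0} + v_{1} + v_{9} — sig = ⟨2 | 1 1 1⟩
  P={4,7}:  v_{4} + v_{7} = v_{2} + 2·v_{3} + v_{9} + v_{10} — sig = ⟨2 | 1 1 1 2⟩
  P={7,8}:  v_{7} + v_{8} = 2·v_{0} + v_{1} + v_{3} + v_{9} — sig = ⟨2 | 1 1 1 2⟩
  P={0,8}:  v_{0} + v_{8} = 2·v_{1} + v_{9} — sig = ⟨2 | 1 2⟩
  P={1,7}:  v_{1} + v_{7} = 3·v_{0} + v_{3} — sig = ⟨2 | 1 3⟩
  P={1,10}:  v_{1} + v_{10} = 2·v_{0} — sig = ⟨2 | 2⟩
  P={5,7}:  v_{5} + v_{7} = 2·v_{0} + 2·v_{3} — sig = ⟨2 | 2 2⟩
  P={4,10}:  v_{4} + v_{10} = 2·v_{2} + 2·v_{3} + 2·v_{9} — sig = ⟨2 | 2 2 2⟩
  P={2,5,9}:  v_{2} + v_{5} + v_{9} = 0 — sig = ⟨3 | 0⟩
  P={0,3,10}:  v_{0} + v_{3} + v_{10} = v_{7} — sig = ⟨3 | 1⟩
  P={2,7,9}:  v_{2} + v_{7} + v_{9} = 2·v_{10} — sig = ⟨3 | 2⟩
  P={0,2,3,9}:  v_{0} + v_{2} + v_{3} + v_{9} = v_{10} — sig = ⟨4 | 1⟩
  P={1,2,3,9}:  v_{1} + v_{2} + v_{3} + v_{9} = v_{0} — sig = ⟨4 | 1⟩
  P={1,5,6,9}:  v_{1} + v_{5} + v_{6} + v_{9} = v_{8} — sig = ⟨4 | 1⟩

so the primitive-relation signature multiset is
    ⟨2 | 0⟩
    ⟨2 | 0⟩
    ⟨2 | 1 1⟩
    ⟨2 | 1 1⟩
    ⟨2 | 1 1⟩
    ⟨2 | 1 1⟩
    ⟨2 | 1 1 1⟩
    ⟨2 | 1 1 1⟩
    ⟨2 | 1 1 1⟩
    ⟨2 | 1 1 1⟩
    ⟨2 | 1 1 1⟩
    ⟨2 | 1 1 1⟩
    ⟨2 | 1 1 1 2⟩
    ⟨2 | 1 1 1 2⟩
    ⟨2 | 1 2⟩
    ⟨2 | 1 3⟩
    ⟨2 | 2⟩
    ⟨2 | 2 2⟩
    ⟨2 | 2 2 2⟩
    ⟨3 | 0⟩
    ⟨3 | 1⟩
    ⟨3 | 2⟩
    ⟨4 | 1⟩
    ⟨4 | 1⟩
    ⟨4 | 1⟩


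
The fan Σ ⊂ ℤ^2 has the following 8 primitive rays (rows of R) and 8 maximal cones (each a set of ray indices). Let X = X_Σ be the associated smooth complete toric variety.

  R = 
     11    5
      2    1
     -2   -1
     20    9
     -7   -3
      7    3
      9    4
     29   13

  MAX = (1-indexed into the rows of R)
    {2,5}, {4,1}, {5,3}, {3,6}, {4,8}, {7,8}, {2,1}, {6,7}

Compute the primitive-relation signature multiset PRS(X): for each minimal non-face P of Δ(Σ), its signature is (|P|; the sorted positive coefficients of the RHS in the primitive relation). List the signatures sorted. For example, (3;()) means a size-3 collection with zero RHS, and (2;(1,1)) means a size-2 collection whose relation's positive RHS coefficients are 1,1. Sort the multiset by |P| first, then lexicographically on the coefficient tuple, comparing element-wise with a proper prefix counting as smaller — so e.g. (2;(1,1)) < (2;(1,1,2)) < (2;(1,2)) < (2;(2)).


20 collections generate NE(X_Σ); each relation:

  • {2,3}:  v_{2} + v_{3} = 0  so sig = (2;())
  • {5,6}:  v_{5} + v_{6} = 0  so sig = (2;())
  • {1,3}:  v_{1} + v_{3} = v_{7}  so sig = (2;(1))
  • {1,7}:  v_{1} + v_{7} = v_{4}  so sig = (2;(1))
  • {2,6}:  v_{2} + v_{6} = v_{7}  so sig = (2;(1))
  • {2,7}:  v_{2} + v_{7} = v_{1}  so sig = (2;(1))
  • {3,7}:  v_{3} + v_{7} = v_{6}  so sig = (2;(1))
  • {4,7}:  v_{4} + v_{7} = v_{8}  so sig = (2;(1))
  • {5,7}:  v_{5} + v_{7} = v_{2}  so sig = (2;(1))
  • {2,8}:  v_{2} + v_{8} = v_{1} + v_{4}  so sig = (2;(1,1))
  • {4,5}:  v_{4} + v_{5} = v_{1} + v_{2}  so sig = (2;(1,1))
  • {1,5}:  v_{1} + v_{5} = 2·v_{2}  so sig = (2;(2))
  • {1,6}:  v_{1} + v_{6} = 2·v_{7}  so sig = (2;(2))
  • {1,8}:  v_{1} + v_{8} = 2·v_{4}  so sig = (2;(2))
  • {2,4}:  v_{2} + v_{4} = 2·v_{1}  so sig = (2;(2))
  • {3,4}:  v_{3} + v_{4} = 2·v_{7}  so sig = (2;(2))
  • {5,8}:  v_{5} + v_{8} = 2·v_{1}  so sig = (2;(2))
  • {3,8}:  v_{3} + v_{8} = 3·v_{7}  so sig = (2;(3))
  • {4,6}:  v_{4} + v_{6} = 3·v_{7}  so sig = (2;(3))
  • {6,8}:  v_{6} + v_{8} = 4·v_{7}  so sig = (2;(4))

Sorted signature multiset PRS(X):
    (2;())
    (2;())
    (2;(1))
    (2;(1))
    (2;(1))
    (2;(1))
    (2;(1))
    (2;(1))
    (2;(1))
    (2;(1,1))
    (2;(1,1))
    (2;(2))
    (2;(2))
    (2;(2))
    (2;(2))
    (2;(2))
    (2;(2))
    (2;(3))
    (2;(3))
    (2;(4))


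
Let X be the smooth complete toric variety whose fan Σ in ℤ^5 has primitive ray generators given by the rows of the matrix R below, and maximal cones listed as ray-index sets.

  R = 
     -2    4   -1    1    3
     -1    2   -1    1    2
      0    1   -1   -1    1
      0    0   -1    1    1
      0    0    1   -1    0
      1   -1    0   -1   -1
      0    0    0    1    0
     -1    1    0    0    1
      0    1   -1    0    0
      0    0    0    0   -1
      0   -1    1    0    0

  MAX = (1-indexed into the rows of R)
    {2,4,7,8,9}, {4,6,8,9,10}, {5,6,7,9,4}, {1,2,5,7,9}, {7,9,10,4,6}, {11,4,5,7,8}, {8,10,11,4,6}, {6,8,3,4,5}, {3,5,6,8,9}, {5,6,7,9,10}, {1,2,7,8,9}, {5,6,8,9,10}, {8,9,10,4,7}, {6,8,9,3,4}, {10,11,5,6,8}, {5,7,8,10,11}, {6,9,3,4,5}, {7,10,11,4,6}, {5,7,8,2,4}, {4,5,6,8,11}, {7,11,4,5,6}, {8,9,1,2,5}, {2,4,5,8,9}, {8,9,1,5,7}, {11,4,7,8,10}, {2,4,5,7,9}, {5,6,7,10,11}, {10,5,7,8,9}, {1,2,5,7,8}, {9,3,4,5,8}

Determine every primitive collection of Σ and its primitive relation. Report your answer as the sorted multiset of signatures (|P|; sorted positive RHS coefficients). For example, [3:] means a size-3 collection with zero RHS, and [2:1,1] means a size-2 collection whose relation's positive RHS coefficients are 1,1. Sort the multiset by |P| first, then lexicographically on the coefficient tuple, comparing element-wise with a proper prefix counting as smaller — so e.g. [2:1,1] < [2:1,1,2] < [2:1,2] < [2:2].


18 collections generate NE(X_Σ); each relation:

  P={9,11}:  v_{9} + v_{11} = 0  ⇒ sig = [2:]
  P={1,6}:  v_{1} + v_{6} = v_{2} + v_{5} + v_{9}  ⇒ sig = [2:1,1,1]
  P={2,6}:  v_{2} + v_{6} = v_{4} + v_{5} + v_{9}  ⇒ sig = [2:1,1,1]
  P={2,10}:  v_{2} + v_{10} = v_{7} + v_{8} + v_{9}  ⇒ sig = [2:1,1,1]
  P={3,7}:  v_{3} + v_{7} = v_{4} + v_{5} + v_{9}  ⇒ sig = [2:1,1,1]
  P={3,10}:  v_{3} + v_{10} = v_{6} + v_{8} + v_{9}  ⇒ sig = [2:1,1,1]
  P={1,11}:  v_{1} + v_{11} = v_{2} + v_{5} + v_{7} + v_{8}  ⇒ sig = [2:1,1,1,1]
  P={2,11}:  v_{2} + v_{11} = v_{4} + v_{5} + v_{7} + v_{8}  ⇒ sig = [2:1,1,1,1]
  P={3,11}:  v_{3} + v_{11} = v_{4} + v_{5} + v_{6} + v_{8}  ⇒ sig = [2:1,1,1,1]
  P={1,3}:  v_{1} + v_{3} = v_{2} + v_{4} + 2·v_{5} + v_{8} + 2·v_{9}  ⇒ sig = [2:1,1,1,2,2]
  P={1,10}:  v_{1} + v_{10} = v_{5} + 2·v_{7} + 2·v_{8} + 2·v_{9}  ⇒ sig = [2:1,2,2,2]
  P={2,3}:  v_{2} + v_{3} = 2·v_{4} + 2·v_{5} + v_{8} + 2·v_{9}  ⇒ sig = [2:1,2,2,2]
  P={1,4}:  v_{1} + v_{4} = 2·v_{2}  ⇒ sig = [2:2]
  P={4,5,10}:  v_{4} + v_{5} + v_{10} = 0  ⇒ sig = [3:]
  P={6,7,8}:  v_{6} + v_{7} + v_{8} = 0  ⇒ sig = [3:]
  P={2,5,7,8,9}:  v_{2} + v_{5} + v_{7} + v_{8} + v_{9} = v_{1}  ⇒ sig = [5:1]
  P={4,5,6,8,9}:  v_{4} + v_{5} + v_{6} + v_{8} + v_{9} = v_{3}  ⇒ sig = [5:1]
  P={4,5,7,8,9}:  v_{4} + v_{5} + v_{7} + v_{8} + v_{9} = v_{2}  ⇒ sig = [5:1]

Hence PRS(X_Σ) =
    |P|=2: 13 collections, coeffs (), (1,1,1), (1,1,1), (1,1,1), (1,1,1), (1,1,1), (1,1,1,1), (1,1,1,1), (1,1,1,1), (1,1,1,2,2), (1,2,2,2), (1,2,2,2), (2)
    |P|=3: 2 collections, coeffs (), ()
    |P|=5: 3 collections, coeffs (1), (1), (1)


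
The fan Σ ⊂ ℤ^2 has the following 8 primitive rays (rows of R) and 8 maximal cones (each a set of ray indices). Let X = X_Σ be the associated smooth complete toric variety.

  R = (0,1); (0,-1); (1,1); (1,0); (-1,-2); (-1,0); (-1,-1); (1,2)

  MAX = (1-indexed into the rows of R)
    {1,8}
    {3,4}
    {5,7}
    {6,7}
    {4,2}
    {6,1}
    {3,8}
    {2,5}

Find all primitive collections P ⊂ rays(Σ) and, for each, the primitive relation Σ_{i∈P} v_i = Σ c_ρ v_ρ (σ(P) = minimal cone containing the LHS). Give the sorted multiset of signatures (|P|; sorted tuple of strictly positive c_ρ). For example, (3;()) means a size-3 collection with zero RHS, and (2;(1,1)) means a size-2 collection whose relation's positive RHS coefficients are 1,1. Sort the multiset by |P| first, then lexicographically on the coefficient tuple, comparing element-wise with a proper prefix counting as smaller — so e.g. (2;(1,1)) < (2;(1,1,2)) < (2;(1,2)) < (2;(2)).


Minimal non-faces — 20 found among 8 rays, 8 max cones:

  P = {1,2}:  v_{1} + v_{2} = 0  ⟹  sig = (2;())
  P = {3,7}:  v_{3} + v_{7} = 0  ⟹  sig = (2;())
  P = {4,6}:  v_{4} + v_{6} = 0  ⟹  sig = (2;())
  P = {5,8}:  v_{5} + v_{8} = 0  ⟹  sig = (2;())
  P = {1,3}:  v_{1} + v_{3} = v_{8}  ⟹  sig = (2;(1))
  P = {1,4}:  v_{1} + v_{4} = v_{3}  ⟹  sig = (2;(1))
  P = {1,5}:  v_{1} + v_{5} = v_{7}  ⟹  sig = (2;(1))
  P = {1,7}:  v_{1} + v_{7} = v_{6}  ⟹  sig = (2;(1))
  P = {2,3}:  v_{2} + v_{3} = v_{4}  ⟹  sig = (2;(1))
  P = {2,6}:  v_{2} + v_{6} = v_{7}  ⟹  sig = (2;(1))
  P = {2,7}:  v_{2} + v_{7} = v_{5}  ⟹  sig = (2;(1))
  P = {2,8}:  v_{2} + v_{8} = v_{3}  ⟹  sig = (2;(1))
  P = {3,5}:  v_{3} + v_{5} = v_{2}  ⟹  sig = (2;(1))
  P = {3,6}:  v_{3} + v_{6} = v_{1}  ⟹  sig = (2;(1))
  P = {4,7}:  v_{4} + v_{7} = v_{2}  ⟹  sig = (2;(1))
  P = {7,8}:  v_{7} + v_{8} = v_{1}  ⟹  sig = (2;(1))
  P = {4,5}:  v_{4} + v_{5} = 2·v_{2}  ⟹  sig = (2;(2))
  P = {4,8}:  v_{4} + v_{8} = 2·v_{3}  ⟹  sig = (2;(2))
  P = {5,6}:  v_{5} + v_{6} = 2·v_{7}  ⟹  sig = (2;(2))
  P = {6,8}:  v_{6} + v_{8} = 2·v_{1}  ⟹  sig = (2;(2))

Signatures (|P|; sorted positive RHS coefficients), sorted:
[(2;()), (2;()), (2;()), (2;()), (2;(1)), (2;(1)), (2;(1)), (2;(1)), (2;(1)), (2;(1)), (2;(1)), (2;(1)), (2;(1)), (2;(1)), (2;(1)), (2;(1)), (2;(2)), (2;(2)), (2;(2)), (2;(2))]


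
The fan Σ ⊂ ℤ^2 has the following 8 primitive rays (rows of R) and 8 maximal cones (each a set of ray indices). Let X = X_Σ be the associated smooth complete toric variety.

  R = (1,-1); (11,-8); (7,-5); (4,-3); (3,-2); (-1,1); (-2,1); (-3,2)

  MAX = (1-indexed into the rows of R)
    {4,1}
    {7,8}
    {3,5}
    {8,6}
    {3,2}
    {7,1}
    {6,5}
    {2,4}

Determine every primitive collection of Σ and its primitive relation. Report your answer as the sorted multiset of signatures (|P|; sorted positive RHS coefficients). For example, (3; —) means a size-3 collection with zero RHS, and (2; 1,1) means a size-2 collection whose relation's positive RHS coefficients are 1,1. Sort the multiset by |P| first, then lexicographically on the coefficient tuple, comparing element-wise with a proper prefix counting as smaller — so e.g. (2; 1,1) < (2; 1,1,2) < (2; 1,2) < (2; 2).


20 collections generate NE(X_Σ); each relation:

  {1,6}:  v_{1} + v_{6} = 0 — sig = (2; —)
  {5,8}:  v_{5} + v_{8} = 0 — sig = (2; —)
  {1,5}:  v_{1} + v_{5} = v_{4} — sig = (2; 1)
  {1,8}:  v_{1} + v_{8} = v_{7} — sig = (2; 1)
  {3,4}:  v_{3} + v_{4} = v_{2} — sig = (2; 1)
  {3,8}:  v_{3} + v_{8} = v_{4} — sig = (2; 1)
  {4,5}:  v_{4} + v_{5} = v_{3} — sig = (2; 1)
  {4,6}:  v_{4} + v_{6} = v_{5} — sig = (2; 1)
  {4,8}:  v_{4} + v_{8} = v_{1} — sig = (2; 1)
  {5,7}:  v_{5} + v_{7} = v_{1} — sig = (2; 1)
  {6,7}:  v_{6} + v_{7} = v_{8} — sig = (2; 1)
  {2,6}:  v_{2} + v_{6} = v_{3} + v_{5} — sig = (2; 1,1)
  {3,7}:  v_{3} + v_{7} = v_{1} + v_{4} — sig = (2; 1,1)
  {2,7}:  v_{2} + v_{7} = v_{1} + 2·v_{4} — sig = (2; 1,2)
  {1,3}:  v_{1} + v_{3} = 2·v_{4} — sig = (2; 2)
  {2,5}:  v_{2} + v_{5} = 2·v_{3} — sig = (2; 2)
  {2,8}:  v_{2} + v_{8} = 2·v_{4} — sig = (2; 2)
  {3,6}:  v_{3} + v_{6} = 2·v_{5} — sig = (2; 2)
  {4,7}:  v_{4} + v_{7} = 2·v_{1} — sig = (2; 2)
  {1,2}:  v_{1} + v_{2} = 3·v_{4} — sig = (2; 3)

Sorted signature multiset PRS(X):
{ (2; —) ×2,  (2; 1) ×9,  (2; 1,1) ×2,  (2; 1,2),  (2; 2) ×5,  (2; 3) }


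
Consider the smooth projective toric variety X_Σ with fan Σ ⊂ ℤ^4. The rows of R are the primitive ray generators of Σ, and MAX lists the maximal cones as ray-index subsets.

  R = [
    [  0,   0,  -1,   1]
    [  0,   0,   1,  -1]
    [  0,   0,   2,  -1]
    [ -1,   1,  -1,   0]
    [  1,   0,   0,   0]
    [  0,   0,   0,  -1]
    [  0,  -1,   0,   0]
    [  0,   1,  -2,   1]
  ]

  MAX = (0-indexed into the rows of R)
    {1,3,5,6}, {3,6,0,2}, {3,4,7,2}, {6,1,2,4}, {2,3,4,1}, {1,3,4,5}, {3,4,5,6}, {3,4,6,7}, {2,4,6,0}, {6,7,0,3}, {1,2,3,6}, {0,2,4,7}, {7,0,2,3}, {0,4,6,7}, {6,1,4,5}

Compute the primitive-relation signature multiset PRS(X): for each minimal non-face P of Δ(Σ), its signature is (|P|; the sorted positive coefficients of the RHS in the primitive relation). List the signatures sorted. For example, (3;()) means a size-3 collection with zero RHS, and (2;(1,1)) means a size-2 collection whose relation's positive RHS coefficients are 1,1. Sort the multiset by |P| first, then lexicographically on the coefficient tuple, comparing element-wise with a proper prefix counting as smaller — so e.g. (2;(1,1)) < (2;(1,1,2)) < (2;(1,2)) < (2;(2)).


Σ has 9 primitive collections:

  • {0,1}:  v_{0} + v_{1} = 0 — sig = (2;())
  • {1,7}:  v_{1} + v_{7} = v_{3} + v_{4} — sig = (2;(1,1))
  • {0,5}:  v_{0} + v_{5} = v_{3} + v_{4} + v_{6} — sig = (2;(1,1,1))
  • {5,7}:  v_{5} + v_{7} = 2·v_{3} + 2·v_{4} + v_{6} — sig = (2;(1,2,2))
  • {2,5}:  v_{2} + v_{5} = 2·v_{1} — sig = (2;(2))
  • {2,6,7}:  v_{2} + v_{6} + v_{7} = 0 — sig = (3;())
  • {0,3,4}:  v_{0} + v_{3} + v_{4} = v_{7} — sig = (3;(1))
  • {1,3,4,6}:  v_{1} + v_{3} + v_{4} + v_{6} = v_{5} — sig = (4;(1))
  • {2,3,4,6}:  v_{2} + v_{3} + v_{4} + v_{6} = v_{1} — sig = (4;(1))

Signatures (|P|; sorted positive RHS coefficients), sorted:
    (2;())
    (2;(1,1))
    (2;(1,1,1))
    (2;(1,2,2))
    (2;(2))
    (3;())
    (3;(1))
    (4;(1))
    (4;(1))


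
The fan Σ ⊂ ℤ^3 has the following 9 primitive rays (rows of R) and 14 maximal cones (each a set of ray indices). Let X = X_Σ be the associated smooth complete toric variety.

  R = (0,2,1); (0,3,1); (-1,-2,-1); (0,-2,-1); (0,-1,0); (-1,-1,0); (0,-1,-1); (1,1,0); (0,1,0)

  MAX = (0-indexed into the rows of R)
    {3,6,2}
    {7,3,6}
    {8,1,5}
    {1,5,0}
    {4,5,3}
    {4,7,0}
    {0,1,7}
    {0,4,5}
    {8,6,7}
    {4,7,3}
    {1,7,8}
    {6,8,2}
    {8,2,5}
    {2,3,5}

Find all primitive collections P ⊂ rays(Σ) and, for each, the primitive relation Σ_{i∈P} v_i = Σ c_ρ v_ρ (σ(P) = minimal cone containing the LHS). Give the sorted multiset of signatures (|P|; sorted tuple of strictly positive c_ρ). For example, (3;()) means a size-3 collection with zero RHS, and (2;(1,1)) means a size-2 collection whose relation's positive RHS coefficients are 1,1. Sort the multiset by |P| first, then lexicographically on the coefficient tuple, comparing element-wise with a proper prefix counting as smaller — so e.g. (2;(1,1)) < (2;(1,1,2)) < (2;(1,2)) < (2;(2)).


15 minimal non-faces of Δ(Σ) (on 9 rays):

  P={0,3}:  v_{0} + v_{3} = 0  so sig = (2;())
  P={4,8}:  v_{4} + v_{8} = 0  so sig = (2;())
  P={5,7}:  v_{5} + v_{7} = 0  so sig = (2;())
  P={0,6}:  v_{0} + v_{6} = v_{8}  so sig = (2;(1))
  P={0,8}:  v_{0} + v_{8} = v_{1}  so sig = (2;(1))
  P={1,3}:  v_{1} + v_{3} = v_{8}  so sig = (2;(1))
  P={1,4}:  v_{1} + v_{4} = v_{0}  so sig = (2;(1))
  P={2,7}:  v_{2} + v_{7} = v_{6}  so sig = (2;(1))
  P={3,8}:  v_{3} + v_{8} = v_{6}  so sig = (2;(1))
  P={4,6}:  v_{4} + v_{6} = v_{3}  so sig = (2;(1))
  P={5,6}:  v_{5} + v_{6} = v_{2}  so sig = (2;(1))
  P={0,2}:  v_{0} + v_{2} = v_{5} + v_{8}  so sig = (2;(1,1))
  P={2,4}:  v_{2} + v_{4} = v_{3} + v_{5}  so sig = (2;(1,1))
  P={1,2}:  v_{1} + v_{2} = v_{5} + 2·v_{8}  so sig = (2;(1,2))
  P={1,6}:  v_{1} + v_{6} = 2·v_{8}  so sig = (2;(2))

so the primitive-relation signature multiset is
    |P|=2: 15 collections, coeffs (), (), (), (1), (1), (1), (1), (1), (1), (1), (1), (1,1), (1,1), (1,2), (2)


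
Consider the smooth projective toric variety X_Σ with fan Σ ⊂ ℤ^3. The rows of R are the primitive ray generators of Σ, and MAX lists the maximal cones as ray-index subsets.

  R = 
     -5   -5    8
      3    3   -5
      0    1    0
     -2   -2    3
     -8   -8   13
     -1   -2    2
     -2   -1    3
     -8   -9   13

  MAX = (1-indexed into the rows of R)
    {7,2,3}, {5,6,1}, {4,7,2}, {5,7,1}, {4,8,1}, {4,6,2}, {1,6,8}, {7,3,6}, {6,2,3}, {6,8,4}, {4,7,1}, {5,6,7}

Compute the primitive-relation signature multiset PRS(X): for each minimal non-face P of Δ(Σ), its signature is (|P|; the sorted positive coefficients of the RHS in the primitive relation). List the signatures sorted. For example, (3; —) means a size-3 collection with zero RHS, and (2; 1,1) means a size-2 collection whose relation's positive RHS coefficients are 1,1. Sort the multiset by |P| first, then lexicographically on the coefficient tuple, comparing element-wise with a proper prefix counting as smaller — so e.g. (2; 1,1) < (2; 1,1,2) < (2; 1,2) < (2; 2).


Primitive collections (14):

  P = {1,2}:  v_{1} + v_{2} = v_{4} ; sig = (2; 1)
  P = {2,5}:  v_{2} + v_{5} = v_{1} ; sig = (2; 1)
  P = {3,4}:  v_{3} + v_{4} = v_{7} ; sig = (2; 1)
  P = {3,8}:  v_{3} + v_{8} = v_{5} ; sig = (2; 1)
  P = {1,3}:  v_{1} + v_{3} = v_{6} + 2·v_{7} ; sig = (2; 1,2)
  P = {2,8}:  v_{2} + v_{8} = 2·v_{4} + v_{6} ; sig = (2; 1,2)
  P = {5,8}:  v_{5} + v_{8} = 3·v_{1} + v_{6} ; sig = (2; 1,3)
  P = {4,5}:  v_{4} + v_{5} = 2·v_{1} ; sig = (2; 2)
  P = {7,8}:  v_{7} + v_{8} = 2·v_{1} ; sig = (2; 2)
  P = {3,5}:  v_{3} + v_{5} = 2·v_{6} + 3·v_{7} ; sig = (2; 2,3)
  P = {2,6,7}:  v_{2} + v_{6} + v_{7} = 0 ; sig = (3; —)
  P = {1,4,6}:  v_{1} + v_{4} + v_{6} = v_{8} ; sig = (3; 1)
  P = {1,6,7}:  v_{1} + v_{6} + v_{7} = v_{5} ; sig = (3; 1)
  P = {4,6,7}:  v_{4} + v_{6} + v_{7} = v_{1} ; sig = (3; 1)

Sorted signature multiset PRS(X):
    (2; 1)
    (2; 1)
    (2; 1)
    (2; 1)
    (2; 1,2)
    (2; 1,2)
    (2; 1,3)
    (2; 2)
    (2; 2)
    (2; 2,3)
    (3; —)
    (3; 1)
    (3; 1)
    (3; 1)


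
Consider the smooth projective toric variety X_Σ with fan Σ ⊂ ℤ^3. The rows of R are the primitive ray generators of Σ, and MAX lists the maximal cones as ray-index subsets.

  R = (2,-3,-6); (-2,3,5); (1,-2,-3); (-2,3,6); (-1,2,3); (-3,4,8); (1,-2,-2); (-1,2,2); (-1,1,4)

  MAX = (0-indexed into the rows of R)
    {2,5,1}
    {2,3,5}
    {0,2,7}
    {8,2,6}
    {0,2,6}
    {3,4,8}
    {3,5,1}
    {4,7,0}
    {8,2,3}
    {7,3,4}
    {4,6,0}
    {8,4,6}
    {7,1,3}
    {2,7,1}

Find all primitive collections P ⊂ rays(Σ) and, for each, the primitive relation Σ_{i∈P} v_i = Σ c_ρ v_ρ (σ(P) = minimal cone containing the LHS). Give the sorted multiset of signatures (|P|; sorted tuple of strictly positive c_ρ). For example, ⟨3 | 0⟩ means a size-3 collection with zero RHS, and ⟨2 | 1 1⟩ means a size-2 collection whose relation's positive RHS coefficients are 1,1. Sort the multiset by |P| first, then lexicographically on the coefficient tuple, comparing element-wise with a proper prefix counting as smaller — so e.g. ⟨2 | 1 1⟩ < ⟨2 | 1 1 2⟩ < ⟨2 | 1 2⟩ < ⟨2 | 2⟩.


Σ has 17 primitive collections:

  {0,3}:  v_{0} + v_{3} = 0  so sig = ⟨2 | 0⟩
  {2,4}:  v_{2} + v_{4} = 0  so sig = ⟨2 | 0⟩
  {6,7}:  v_{6} + v_{7} = 0  so sig = ⟨2 | 0⟩
  {0,8}:  v_{0} + v_{8} = v_{6}  so sig = ⟨2 | 1⟩
  {3,6}:  v_{3} + v_{6} = v_{8}  so sig = ⟨2 | 1⟩
  {7,8}:  v_{7} + v_{8} = v_{3}  so sig = ⟨2 | 1⟩
  {0,1}:  v_{0} + v_{1} = v_{2} + v_{7}  so sig = ⟨2 | 1 1⟩
  {0,5}:  v_{0} + v_{5} = v_{1} + v_{2}  so sig = ⟨2 | 1 1⟩
  {1,4}:  v_{1} + v_{4} = v_{3} + v_{7}  so sig = ⟨2 | 1 1⟩
  {1,6}:  v_{1} + v_{6} = v_{2} + v_{3}  so sig = ⟨2 | 1 1⟩
  {4,5}:  v_{4} + v_{5} = v_{1} + v_{3}  so sig = ⟨2 | 1 1⟩
  {1,8}:  v_{1} + v_{8} = v_{2} + 2·v_{3}  so sig = ⟨2 | 1 2⟩
  {5,7}:  v_{5} + v_{7} = 2·v_{1}  so sig = ⟨2 | 2⟩
  {5,6}:  v_{5} + v_{6} = 2·v_{2} + 2·v_{3}  so sig = ⟨2 | 2 2⟩
  {5,8}:  v_{5} + v_{8} = 2·v_{2} + 3·v_{3}  so sig = ⟨2 | 2 3⟩
  {1,2,3}:  v_{1} + v_{2} + v_{3} = v_{5}  so sig = ⟨3 | 1⟩
  {2,3,7}:  v_{2} + v_{3} + v_{7} = v_{1}  so sig = ⟨3 | 1⟩

Hence PRS(X_Σ) =
    ⟨2 | 0⟩
    ⟨2 | 0⟩
    ⟨2 | 0⟩
    ⟨2 | 1⟩
    ⟨2 | 1⟩
    ⟨2 | 1⟩
    ⟨2 | 1 1⟩
    ⟨2 | 1 1⟩
    ⟨2 | 1 1⟩
    ⟨2 | 1 1⟩
    ⟨2 | 1 1⟩
    ⟨2 | 1 2⟩
    ⟨2 | 2⟩
    ⟨2 | 2 2⟩
    ⟨2 | 2 3⟩
    ⟨3 | 1⟩
    ⟨3 | 1⟩


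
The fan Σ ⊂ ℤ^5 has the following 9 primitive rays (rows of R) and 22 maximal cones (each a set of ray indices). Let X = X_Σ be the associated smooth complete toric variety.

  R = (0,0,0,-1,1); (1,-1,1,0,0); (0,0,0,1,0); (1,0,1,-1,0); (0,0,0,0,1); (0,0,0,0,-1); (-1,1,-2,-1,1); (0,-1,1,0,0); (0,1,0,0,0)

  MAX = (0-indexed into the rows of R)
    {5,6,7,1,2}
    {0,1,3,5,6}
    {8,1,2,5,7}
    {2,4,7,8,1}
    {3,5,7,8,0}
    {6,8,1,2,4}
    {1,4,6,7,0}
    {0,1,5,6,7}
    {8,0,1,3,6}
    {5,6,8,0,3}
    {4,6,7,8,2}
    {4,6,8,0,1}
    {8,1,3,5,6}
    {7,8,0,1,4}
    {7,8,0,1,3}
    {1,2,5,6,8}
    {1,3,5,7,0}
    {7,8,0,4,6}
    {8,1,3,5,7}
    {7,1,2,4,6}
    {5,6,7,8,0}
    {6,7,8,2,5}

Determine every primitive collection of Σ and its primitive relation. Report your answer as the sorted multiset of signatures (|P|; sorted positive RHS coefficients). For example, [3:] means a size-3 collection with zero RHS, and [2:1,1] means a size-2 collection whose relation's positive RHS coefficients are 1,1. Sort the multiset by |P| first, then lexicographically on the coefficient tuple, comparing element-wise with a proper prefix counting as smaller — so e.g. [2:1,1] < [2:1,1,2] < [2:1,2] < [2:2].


|primitive collections| = 7. Relations:

  P={4,5}:  v_{4} + v_{5} = 0  so sig = [2:]
  P={0,2}:  v_{0} + v_{2} = v_{4}  so sig = [2:1]
  P={2,3}:  v_{2} + v_{3} = v_{1} + v_{8}  so sig = [2:1,1]
  P={3,4}:  v_{3} + v_{4} = v_{0} + v_{1} + v_{8}  so sig = [2:1,1,1]
  P={3,6,7}:  v_{3} + v_{6} + v_{7} = 2·v_{0} + v_{5}  so sig = [3:1,2]
  P={0,1,5,8}:  v_{0} + v_{1} + v_{5} + v_{8} = v_{3}  so sig = [4:1]
  P={1,6,7,8}:  v_{1} + v_{6} + v_{7} + v_{8} = v_{0}  so sig = [4:1]

Signatures (|P|; sorted positive RHS coefficients), sorted:
[[2:], [2:1], [2:1,1], [2:1,1,1], [3:1,2], [4:1], [4:1]]


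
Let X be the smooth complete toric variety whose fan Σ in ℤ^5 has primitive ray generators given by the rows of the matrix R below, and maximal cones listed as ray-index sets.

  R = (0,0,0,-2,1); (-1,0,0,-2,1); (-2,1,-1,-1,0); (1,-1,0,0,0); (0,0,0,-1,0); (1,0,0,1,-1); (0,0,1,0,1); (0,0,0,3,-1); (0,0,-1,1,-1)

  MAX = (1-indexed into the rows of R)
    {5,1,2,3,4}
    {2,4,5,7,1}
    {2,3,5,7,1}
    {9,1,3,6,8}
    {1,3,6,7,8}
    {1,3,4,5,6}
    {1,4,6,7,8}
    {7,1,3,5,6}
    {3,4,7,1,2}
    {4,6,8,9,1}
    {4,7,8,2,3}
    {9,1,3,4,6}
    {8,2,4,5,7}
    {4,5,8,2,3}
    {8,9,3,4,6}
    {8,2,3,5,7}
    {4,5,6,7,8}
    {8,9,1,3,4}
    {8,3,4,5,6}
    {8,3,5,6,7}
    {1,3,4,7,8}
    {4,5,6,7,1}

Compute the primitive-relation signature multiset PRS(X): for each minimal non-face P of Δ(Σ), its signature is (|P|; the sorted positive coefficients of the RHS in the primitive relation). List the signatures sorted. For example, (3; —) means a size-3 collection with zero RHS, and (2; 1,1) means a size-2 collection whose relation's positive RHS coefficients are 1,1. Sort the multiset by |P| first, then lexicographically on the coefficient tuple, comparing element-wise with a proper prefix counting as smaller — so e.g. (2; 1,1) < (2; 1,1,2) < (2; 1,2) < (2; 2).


Minimal non-faces — 9 found among 9 rays, 22 max cones:

  {2,6}:  v_{2} + v_{6} = v_{5}  ⇒ sig = (2; 1)
  {2,9}:  v_{2} + v_{9} = v_{3} + v_{4}  ⇒ sig = (2; 1,1)
  {7,9}:  v_{7} + v_{9} = v_{1} + v_{8}  ⇒ sig = (2; 1,1)
  {5,9}:  v_{5} + v_{9} = v_{3} + v_{4} + v_{6}  ⇒ sig = (2; 1,1,1)
  {1,5,8}:  v_{1} + v_{5} + v_{8} = 0  ⇒ sig = (3; —)
  {1,2,8}:  v_{1} + v_{2} + v_{8} = v_{3} + v_{4} + v_{7}  ⇒ sig = (3; 1,1,1)
  {3,4,6,7}:  v_{3} + v_{4} + v_{6} + v_{7} = 0  ⇒ sig = (4; —)
  {3,4,5,7}:  v_{3} + v_{4} + v_{5} + v_{7} = v_{2}  ⇒ sig = (4; 1)
  {1,3,4,6,8}:  v_{1} + v_{3} + v_{4} + v_{6} + v_{8} = v_{9}  ⇒ sig = (5; 1)

so the primitive-relation signature multiset is
    (2; 1)
    (2; 1,1)
    (2; 1,1)
    (2; 1,1,1)
    (3; —)
    (3; 1,1,1)
    (4; —)
    (4; 1)
    (5; 1)


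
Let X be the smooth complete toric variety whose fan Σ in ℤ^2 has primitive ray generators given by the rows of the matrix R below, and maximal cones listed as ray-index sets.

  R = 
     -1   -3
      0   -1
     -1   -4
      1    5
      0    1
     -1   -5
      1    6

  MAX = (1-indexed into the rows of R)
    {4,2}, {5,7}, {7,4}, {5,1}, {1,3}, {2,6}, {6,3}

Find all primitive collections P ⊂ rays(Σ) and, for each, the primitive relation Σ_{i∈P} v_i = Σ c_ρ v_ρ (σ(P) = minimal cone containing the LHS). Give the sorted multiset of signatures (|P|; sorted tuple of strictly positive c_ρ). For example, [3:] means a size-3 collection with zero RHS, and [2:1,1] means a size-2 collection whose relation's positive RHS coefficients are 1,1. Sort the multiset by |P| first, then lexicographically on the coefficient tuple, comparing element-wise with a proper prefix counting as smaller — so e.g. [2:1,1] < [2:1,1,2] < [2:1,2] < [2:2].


The 14 primitive collections of Σ (r=7, n=2):

  P={2,5}:  v_{2} + v_{5} = 0  so sig = [2:]
  P={4,6}:  v_{4} + v_{6} = 0  so sig = [2:]
  P={1,2}:  v_{1} + v_{2} = v_{3}  so sig = [2:1]
  P={2,3}:  v_{2} + v_{3} = v_{6}  so sig = [2:1]
  P={2,7}:  v_{2} + v_{7} = v_{4}  so sig = [2:1]
  P={3,4}:  v_{3} + v_{4} = v_{5}  so sig = [2:1]
  P={3,5}:  v_{3} + v_{5} = v_{1}  so sig = [2:1]
  P={4,5}:  v_{4} + v_{5} = v_{7}  so sig = [2:1]
  P={5,6}:  v_{5} + v_{6} = v_{3}  so sig = [2:1]
  P={6,7}:  v_{6} + v_{7} = v_{5}  so sig = [2:1]
  P={1,4}:  v_{1} + v_{4} = 2·v_{5}  so sig = [2:2]
  P={1,6}:  v_{1} + v_{6} = 2·v_{3}  so sig = [2:2]
  P={3,7}:  v_{3} + v_{7} = 2·v_{5}  so sig = [2:2]
  P={1,7}:  v_{1} + v_{7} = 3·v_{5}  so sig = [2:3]

Hence PRS(X_Σ) =
    |P|=2: 14 collections, coeffs (), (), (1), (1), (1), (1), (1), (1), (1), (1), (2), (2), (2), (3)


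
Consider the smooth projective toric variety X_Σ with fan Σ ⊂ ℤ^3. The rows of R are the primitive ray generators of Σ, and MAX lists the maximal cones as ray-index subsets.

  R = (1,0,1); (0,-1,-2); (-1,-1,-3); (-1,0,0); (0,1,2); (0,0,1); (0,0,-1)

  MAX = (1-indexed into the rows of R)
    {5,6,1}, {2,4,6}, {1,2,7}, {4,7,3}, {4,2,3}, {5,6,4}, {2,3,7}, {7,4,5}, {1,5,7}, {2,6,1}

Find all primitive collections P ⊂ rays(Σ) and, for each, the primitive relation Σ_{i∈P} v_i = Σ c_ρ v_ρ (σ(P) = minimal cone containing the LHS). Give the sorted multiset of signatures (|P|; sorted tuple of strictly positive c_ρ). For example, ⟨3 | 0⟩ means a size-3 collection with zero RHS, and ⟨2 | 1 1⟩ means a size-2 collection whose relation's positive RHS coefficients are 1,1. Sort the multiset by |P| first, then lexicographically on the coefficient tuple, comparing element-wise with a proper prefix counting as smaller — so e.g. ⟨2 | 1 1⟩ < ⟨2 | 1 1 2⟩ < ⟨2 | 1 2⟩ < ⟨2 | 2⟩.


7 minimal non-faces of Δ(Σ) (on 7 rays):

  P={2,5}:  v_{2} + v_{5} = 0  →  sig = ⟨2 | 0⟩
  P={6,7}:  v_{6} + v_{7} = 0  →  sig = ⟨2 | 0⟩
  P={1,3}:  v_{1} + v_{3} = v_{2}  →  sig = ⟨2 | 1⟩
  P={1,4}:  v_{1} + v_{4} = v_{6}  →  sig = ⟨2 | 1⟩
  P={3,5}:  v_{3} + v_{5} = v_{4} + v_{7}  →  sig = ⟨2 | 1 1⟩
  P={3,6}:  v_{3} + v_{6} = v_{2} + v_{4}  →  sig = ⟨2 | 1 1⟩
  P={2,4,7}:  v_{2} + v_{4} + v_{7} = v_{3}  →  sig = ⟨3 | 1⟩

Signatures (|P|; sorted positive RHS coefficients), sorted:
[⟨2 | 0⟩, ⟨2 | 0⟩, ⟨2 | 1⟩, ⟨2 | 1⟩, ⟨2 | 1 1⟩, ⟨2 | 1 1⟩, ⟨3 | 1⟩]


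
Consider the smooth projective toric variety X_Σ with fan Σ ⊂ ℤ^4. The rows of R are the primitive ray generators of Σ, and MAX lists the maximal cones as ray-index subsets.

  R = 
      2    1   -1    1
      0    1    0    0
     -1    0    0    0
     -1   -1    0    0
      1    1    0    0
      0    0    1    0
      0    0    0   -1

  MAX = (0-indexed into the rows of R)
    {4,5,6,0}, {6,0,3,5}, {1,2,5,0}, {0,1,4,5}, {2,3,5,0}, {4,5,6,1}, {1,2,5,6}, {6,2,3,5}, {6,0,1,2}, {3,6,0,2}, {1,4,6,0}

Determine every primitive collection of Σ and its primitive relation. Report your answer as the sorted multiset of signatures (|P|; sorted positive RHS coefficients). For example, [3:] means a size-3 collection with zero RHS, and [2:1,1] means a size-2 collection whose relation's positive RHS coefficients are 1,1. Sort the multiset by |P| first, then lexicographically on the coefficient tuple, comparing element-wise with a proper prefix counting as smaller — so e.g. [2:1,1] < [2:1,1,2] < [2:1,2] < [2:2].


5 collections generate NE(X_Σ); each relation:

  P={3,4}:  v_{3} + v_{4} = 0  ⟹  sig = [2:]
  P={1,3}:  v_{1} + v_{3} = v_{2}  ⟹  sig = [2:1]
  P={2,4}:  v_{2} + v_{4} = v_{1}  ⟹  sig = [2:1]
  P={0,2,5,6}:  v_{0} + v_{2} + v_{5} + v_{6} = v_{4}  ⟹  sig = [4:1]
  P={0,1,5,6}:  v_{0} + v_{1} + v_{5} + v_{6} = 2·v_{4}  ⟹  sig = [4:2]

Sorted signature multiset PRS(X):
[[2:], [2:1], [2:1], [4:1], [4:2]]


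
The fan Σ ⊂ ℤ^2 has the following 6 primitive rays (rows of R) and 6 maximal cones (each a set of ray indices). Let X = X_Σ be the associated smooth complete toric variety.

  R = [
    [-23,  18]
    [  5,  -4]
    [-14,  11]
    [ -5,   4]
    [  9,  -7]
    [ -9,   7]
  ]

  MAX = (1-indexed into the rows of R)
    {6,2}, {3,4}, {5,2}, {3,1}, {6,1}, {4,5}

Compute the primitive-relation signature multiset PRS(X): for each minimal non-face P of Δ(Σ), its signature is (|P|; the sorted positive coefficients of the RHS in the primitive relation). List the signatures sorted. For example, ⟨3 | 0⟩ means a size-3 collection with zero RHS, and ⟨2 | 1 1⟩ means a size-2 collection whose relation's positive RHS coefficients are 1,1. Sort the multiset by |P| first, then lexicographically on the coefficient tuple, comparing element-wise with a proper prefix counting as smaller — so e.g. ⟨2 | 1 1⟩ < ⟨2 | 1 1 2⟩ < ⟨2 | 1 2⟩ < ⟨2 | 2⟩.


The 9 primitive collections of Σ (r=6, n=2):

  P={2,4}:  v_{2} + v_{4} = 0 ; sig = ⟨2 | 0⟩
  P={5,6}:  v_{5} + v_{6} = 0 ; sig = ⟨2 | 0⟩
  P={1,5}:  v_{1} + v_{5} = v_{3} ; sig = ⟨2 | 1⟩
  P={2,3}:  v_{2} + v_{3} = v_{6} ; sig = ⟨2 | 1⟩
  P={3,5}:  v_{3} + v_{5} = v_{4} ; sig = ⟨2 | 1⟩
  P={3,6}:  v_{3} + v_{6} = v_{1} ; sig = ⟨2 | 1⟩
  P={4,6}:  v_{4} + v_{6} = v_{3} ; sig = ⟨2 | 1⟩
  P={1,2}:  v_{1} + v_{2} = 2·v_{6} ; sig = ⟨2 | 2⟩
  P={1,4}:  v_{1} + v_{4} = 2·v_{3} ; sig = ⟨2 | 2⟩

Signatures (|P|; sorted positive RHS coefficients), sorted:
[⟨2 | 0⟩, ⟨2 | 0⟩, ⟨2 | 1⟩, ⟨2 | 1⟩, ⟨2 | 1⟩, ⟨2 | 1⟩, ⟨2 | 1⟩, ⟨2 | 2⟩, ⟨2 | 2⟩]


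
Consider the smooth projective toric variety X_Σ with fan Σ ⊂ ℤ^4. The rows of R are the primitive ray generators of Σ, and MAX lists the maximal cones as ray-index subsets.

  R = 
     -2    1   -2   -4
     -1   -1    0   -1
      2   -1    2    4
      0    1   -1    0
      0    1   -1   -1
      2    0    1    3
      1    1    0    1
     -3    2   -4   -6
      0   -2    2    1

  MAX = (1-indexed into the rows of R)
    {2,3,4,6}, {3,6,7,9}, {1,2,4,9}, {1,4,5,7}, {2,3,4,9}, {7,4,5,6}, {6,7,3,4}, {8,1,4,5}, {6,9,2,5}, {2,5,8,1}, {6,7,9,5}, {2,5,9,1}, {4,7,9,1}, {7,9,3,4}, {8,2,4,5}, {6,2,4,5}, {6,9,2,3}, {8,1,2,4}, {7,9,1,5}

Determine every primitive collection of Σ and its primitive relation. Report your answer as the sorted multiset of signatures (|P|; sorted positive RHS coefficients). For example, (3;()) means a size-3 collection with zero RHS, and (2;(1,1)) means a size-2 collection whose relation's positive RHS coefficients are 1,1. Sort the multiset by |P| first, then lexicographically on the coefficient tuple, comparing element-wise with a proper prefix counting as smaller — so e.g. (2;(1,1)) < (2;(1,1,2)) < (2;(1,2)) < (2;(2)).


Minimal non-faces — 11 found among 9 rays, 19 max cones:

  P={1,3}:  v_{1} + v_{3} = 0  so sig = (2;())
  P={2,7}:  v_{2} + v_{7} = 0  so sig = (2;())
  P={1,6}:  v_{1} + v_{6} = v_{5}  so sig = (2;(1))
  P={3,5}:  v_{3} + v_{5} = v_{6}  so sig = (2;(1))
  P={8,9}:  v_{8} + v_{9} = v_{1} + v_{2}  so sig = (2;(1,1))
  P={3,8}:  v_{3} + v_{8} = v_{2} + v_{4} + v_{5}  so sig = (2;(1,1,1))
  P={7,8}:  v_{7} + v_{8} = v_{1} + v_{4} + v_{5}  so sig = (2;(1,1,1))
  P={6,8}:  v_{6} + v_{8} = v_{2} + v_{4} + 2·v_{5}  so sig = (2;(1,1,2))
  P={4,5,9}:  v_{4} + v_{5} + v_{9} = 0  so sig = (3;())
  P={4,6,9}:  v_{4} + v_{6} + v_{9} = v_{3}  so sig = (3;(1))
  P={1,2,4,5}:  v_{1} + v_{2} + v_{4} + v_{5} = v_{8}  so sig = (4;(1))

Sorted signature multiset PRS(X):
{ (2;()) ×2,  (2;(1)) ×2,  (2;(1,1)),  (2;(1,1,1)) ×2,  (2;(1,1,2)),  (3;()),  (3;(1)),  (4;(1)) }


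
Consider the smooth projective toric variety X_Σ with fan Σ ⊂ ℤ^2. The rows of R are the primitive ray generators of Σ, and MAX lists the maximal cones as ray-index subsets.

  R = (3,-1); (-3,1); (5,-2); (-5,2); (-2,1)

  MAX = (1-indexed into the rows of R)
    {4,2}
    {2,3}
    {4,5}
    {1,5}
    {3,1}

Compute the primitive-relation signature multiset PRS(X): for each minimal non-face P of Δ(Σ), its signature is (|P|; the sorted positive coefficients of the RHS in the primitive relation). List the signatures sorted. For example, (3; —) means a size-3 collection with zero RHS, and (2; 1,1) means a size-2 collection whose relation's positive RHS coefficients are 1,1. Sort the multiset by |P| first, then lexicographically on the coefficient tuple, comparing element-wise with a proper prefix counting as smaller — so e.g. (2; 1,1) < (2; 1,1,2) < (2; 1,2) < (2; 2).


Minimal non-faces — 5 found among 5 rays, 5 max cones:

  P={1,2}:  v_{1} + v_{2} = 0 — sig = (2; —)
  P={3,4}:  v_{3} + v_{4} = 0 — sig = (2; —)
  P={1,4}:  v_{1} + v_{4} = v_{5} — sig = (2; 1)
  P={2,5}:  v_{2} + v_{5} = v_{4} — sig = (2; 1)
  P={3,5}:  v_{3} + v_{5} = v_{1} — sig = (2; 1)

Sorted signature multiset PRS(X):
{ (2; —) ×2,  (2; 1) ×3 }


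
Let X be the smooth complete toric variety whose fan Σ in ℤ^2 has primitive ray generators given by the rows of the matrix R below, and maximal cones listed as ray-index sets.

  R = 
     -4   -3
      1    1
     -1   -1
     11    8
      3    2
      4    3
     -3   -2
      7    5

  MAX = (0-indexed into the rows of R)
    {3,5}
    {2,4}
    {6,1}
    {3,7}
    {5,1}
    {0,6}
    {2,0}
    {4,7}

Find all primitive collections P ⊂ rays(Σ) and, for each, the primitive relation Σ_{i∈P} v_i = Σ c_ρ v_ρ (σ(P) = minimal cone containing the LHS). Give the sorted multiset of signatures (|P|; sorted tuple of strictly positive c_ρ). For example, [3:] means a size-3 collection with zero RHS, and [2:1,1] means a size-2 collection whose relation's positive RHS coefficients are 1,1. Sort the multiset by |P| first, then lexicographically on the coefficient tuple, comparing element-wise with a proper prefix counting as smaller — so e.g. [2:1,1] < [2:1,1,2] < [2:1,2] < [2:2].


20 minimal non-faces of Δ(Σ) (on 8 rays):

  P={0,5}:  v_{0} + v_{5} = 0 — sig = [2:]
  P={1,2}:  v_{1} + v_{2} = 0 — sig = [2:]
  P={4,6}:  v_{4} + v_{6} = 0 — sig = [2:]
  P={0,1}:  v_{0} + v_{1} = v_{6} — sig = [2:1]
  P={0,3}:  v_{0} + v_{3} = v_{7} — sig = [2:1]
  P={0,4}:  v_{0} + v_{4} = v_{2} — sig = [2:1]
  P={0,7}:  v_{0} + v_{7} = v_{4} — sig = [2:1]
  P={1,4}:  v_{1} + v_{4} = v_{5} — sig = [2:1]
  P={2,5}:  v_{2} + v_{5} = v_{4} — sig = [2:1]
  P={2,6}:  v_{2} + v_{6} = v_{0} — sig = [2:1]
  P={4,5}:  v_{4} + v_{5} = v_{7} — sig = [2:1]
  P={5,6}:  v_{5} + v_{6} = v_{1} — sig = [2:1]
  P={5,7}:  v_{5} + v_{7} = v_{3} — sig = [2:1]
  P={6,7}:  v_{6} + v_{7} = v_{5} — sig = [2:1]
  P={2,3}:  v_{2} + v_{3} = v_{4} + v_{7} — sig = [2:1,1]
  P={1,7}:  v_{1} + v_{7} = 2·v_{5} — sig = [2:2]
  P={2,7}:  v_{2} + v_{7} = 2·v_{4} — sig = [2:2]
  P={3,4}:  v_{3} + v_{4} = 2·v_{7} — sig = [2:2]
  P={3,6}:  v_{3} + v_{6} = 2·v_{5} — sig = [2:2]
  P={1,3}:  v_{1} + v_{3} = 3·v_{5} — sig = [2:3]

Sorted signature multiset PRS(X):
    [2:]
    [2:]
    [2:]
    [2:1]
    [2:1]
    [2:1]
    [2:1]
    [2:1]
    [2:1]
    [2:1]
    [2:1]
    [2:1]
    [2:1]
    [2:1]
    [2:1,1]
    [2:2]
    [2:2]
    [2:2]
    [2:2]
    [2:3]


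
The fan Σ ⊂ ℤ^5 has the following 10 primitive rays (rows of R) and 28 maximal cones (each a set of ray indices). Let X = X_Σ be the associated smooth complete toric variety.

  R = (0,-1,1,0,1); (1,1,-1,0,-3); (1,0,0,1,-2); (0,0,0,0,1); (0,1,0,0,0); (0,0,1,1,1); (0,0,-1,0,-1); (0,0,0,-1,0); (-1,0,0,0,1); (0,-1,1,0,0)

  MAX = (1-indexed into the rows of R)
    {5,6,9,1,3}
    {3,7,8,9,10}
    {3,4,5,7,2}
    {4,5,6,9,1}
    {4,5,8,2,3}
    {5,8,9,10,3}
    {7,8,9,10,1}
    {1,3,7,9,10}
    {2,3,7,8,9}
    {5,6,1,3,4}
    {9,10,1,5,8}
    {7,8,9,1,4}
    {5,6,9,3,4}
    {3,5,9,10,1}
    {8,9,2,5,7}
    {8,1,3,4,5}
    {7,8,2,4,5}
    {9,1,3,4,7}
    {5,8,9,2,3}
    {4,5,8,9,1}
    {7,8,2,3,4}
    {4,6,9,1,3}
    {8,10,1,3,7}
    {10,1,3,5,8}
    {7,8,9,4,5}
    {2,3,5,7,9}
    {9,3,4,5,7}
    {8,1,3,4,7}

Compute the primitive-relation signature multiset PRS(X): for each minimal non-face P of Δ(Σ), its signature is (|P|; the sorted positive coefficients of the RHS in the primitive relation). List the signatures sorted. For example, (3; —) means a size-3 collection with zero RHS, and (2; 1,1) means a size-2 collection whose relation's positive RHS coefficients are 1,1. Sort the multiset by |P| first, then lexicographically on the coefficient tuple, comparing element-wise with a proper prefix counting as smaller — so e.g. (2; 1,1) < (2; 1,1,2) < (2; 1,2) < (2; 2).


|primitive collections| = 14. Relations:

  • {4,10}:  v_{4} + v_{10} = v_{1} — sig = (2; 1)
  • {1,2}:  v_{1} + v_{2} = v_{3} + v_{8} — sig = (2; 1,1)
  • {2,6}:  v_{2} + v_{6} = v_{3} + v_{5} — sig = (2; 1,1)
  • {6,8}:  v_{6} + v_{8} = v_{1} + v_{5} — sig = (2; 1,1)
  • {6,7}:  v_{6} + v_{7} = v_{3} + v_{4} + v_{9} — sig = (2; 1,1,1)
  • {6,10}:  v_{6} + v_{10} = 2·v_{1} + v_{3} + v_{5} + v_{9} — sig = (2; 1,1,1,2)
  • {2,10}:  v_{2} + v_{10} = 2·v_{3} + 2·v_{8} + v_{9} — sig = (2; 1,2,2)
  • {1,5,7}:  v_{1} + v_{5} + v_{7} = 0 — sig = (3; —)
  • {2,4,9}:  v_{2} + v_{4} + v_{9} = v_{5} + v_{7} — sig = (3; 1,1)
  • {5,7,10}:  v_{5} + v_{7} + v_{10} = v_{3} + v_{8} + v_{9} — sig = (3; 1,1,1)
  • {3,4,8,9}:  v_{3} + v_{4} + v_{8} + v_{9} = 0 — sig = (4; —)
  • {1,3,8,9}:  v_{1} + v_{3} + v_{8} + v_{9} = v_{10} — sig = (4; 1)
  • {3,5,7,8}:  v_{3} + v_{5} + v_{7} + v_{8} = v_{2} — sig = (4; 1)
  • {1,3,4,5,9}:  v_{1} + v_{3} + v_{4} + v_{5} + v_{9} = v_{6} — sig = (5; 1)

Signatures (|P|; sorted positive RHS coefficients), sorted:
[(2; 1), (2; 1,1), (2; 1,1), (2; 1,1), (2; 1,1,1), (2; 1,1,1,2), (2; 1,2,2), (3; —), (3; 1,1), (3; 1,1,1), (4; —), (4; 1), (4; 1), (5; 1)]
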